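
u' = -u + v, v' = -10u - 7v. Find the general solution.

u(t) = -C_1e^(-4t)cos(t) - C_2e^(-4t)sin(t), v(t) = C_1e^(-4t)sin(t) + 3C_1e^(-4t)cos(t) + 3C_2e^(-4t)sin(t) - C_2e^(-4t)cos(t)

Coefficient matrix A = [[-1, 1], [-10, -7]].
Characteristic polynomial det(A - λI) = λ^2 + 8λ + 17 = 0.
Eigenvalues λ = -4 ± i (complex conjugate pair).
For λ=-4+i: an eigenvector is (-1,3) - i(0,1) = (-1, 3 - i).
A real fundamental pair from Re and Im of e^((-4+i)t)v: X_1 = e^(-4t)(cos(t)·(-1,3) + sin(t)·(0,1)), X_2 = e^(-4t)(sin(t)·(-1,3) - cos(t)·(0,1)).
General solution: C_1X_1 + C_2X_2.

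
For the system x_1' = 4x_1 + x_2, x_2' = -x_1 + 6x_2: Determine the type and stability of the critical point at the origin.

unstable improper node

A = [[4,1],[-1,6]]; det(A-λI) = λ^2 - 10λ + 25.
repeated λ = 5 with a single eigenvector.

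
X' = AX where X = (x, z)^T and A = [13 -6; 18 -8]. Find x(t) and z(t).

x(t) = c_1e^(t) + 2c_2e^(4t), z(t) = 2c_1e^(t) + 3c_2e^(4t)

Coefficient matrix A = [[13, -6], [18, -8]].
Characteristic polynomial det(A - λI) = λ^2 - 5λ + 4 = 0.
Eigenvalues λ = 1, 4.
For λ=1: (A-λI) row 1 is [12, -6], so an eigenvector is (1, 2).
For λ=4: (A-λI) row 1 is [9, -6], so an eigenvector is (2, 3).
General solution: c_1e^(t)(1,2) + c_2e^(4t)(2,3).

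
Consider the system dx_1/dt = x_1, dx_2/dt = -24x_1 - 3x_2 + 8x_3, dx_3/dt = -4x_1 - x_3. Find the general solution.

x_1(t) = C_2e^(t), x_2(t) = C_1e^(-3t) - 10C_2e^(t) + 4C_3e^(-t), x_3(t) = -2C_2e^(t) + C_3e^(-t)

Coefficient matrix A = [[1, 0, 0], [-24, -3, 8], [-4, 0, -1]].
det(A - λI) = 0 gives eigenvalues λ = -3, 1, -1.
For λ=-3: eigenvector (0,1,0).
For λ=1: eigenvector (1,-10,-2).
For λ=-1: eigenvector (0,4,1).
General solution: C_1e^(-3t)(0,1,0) + C_2e^(t)(1,-10,-2) + C_3e^(-t)(0,4,1).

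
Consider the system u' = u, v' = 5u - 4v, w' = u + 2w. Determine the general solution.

Coefficient matrix A = [[1, 0, 0], [5, -4, 0], [1, 0, 2]].
det(A - λI) = 0 gives eigenvalues λ = 1, 2, -4.
For λ=1: eigenvector (1,1,-1).
For λ=2: eigenvector (0,0,1).
For λ=-4: eigenvector (0,1,0).
General solution: c_1e^(t)(1,1,-1) + c_2e^(2t)(0,0,1) + c_3e^(-4t)(0,1,0).

u(t) = c_1e^(t), v(t) = c_1e^(t) + c_3e^(-4t), w(t) = -c_1e^(t) + c_2e^(2t)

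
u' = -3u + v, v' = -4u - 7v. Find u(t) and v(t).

Coefficient matrix A = [[-3, 1], [-4, -7]].
Characteristic polynomial det(A - λI) = λ^2 + 10λ + 25 = 0.
Single eigenvalue λ = -5 with algebraic multiplicity 2.
Eigenvector v = (-1,2); generalized eigenvector w with (A-λI)w=v is (-2,3).
General solution: e^(-5t)[K_1·v + K_2·(t·v + w)].

u(t) = -K_1e^(-5t) - K_2te^(-5t) - 2K_2e^(-5t), v(t) = 2K_1e^(-5t) + 2K_2te^(-5t) + 3K_2e^(-5t)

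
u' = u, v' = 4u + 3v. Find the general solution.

u(t) = -K_1e^(t), v(t) = 2K_1e^(t) - K_2e^(3t)

Coefficient matrix A = [[1, 0], [4, 3]].
Characteristic polynomial det(A - λI) = λ^2 - 4λ + 3 = 0.
Eigenvalues λ = 1, 3.
For λ=1: (A-λI) row 2 is [4, 2], so an eigenvector is (-1, 2).
For λ=3: (A-λI) row 1 is [-2, 0], so an eigenvector is (0, -1).
General solution: K_1e^(t)(-1,2) + K_2e^(3t)(0,-1).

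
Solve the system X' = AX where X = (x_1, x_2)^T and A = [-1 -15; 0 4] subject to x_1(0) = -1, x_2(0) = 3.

Coefficient matrix A = [[-1, -15], [0, 4]].
Characteristic polynomial det(A - λI) = λ^2 - 3λ - 4 = 0.
Eigenvalues λ = 4, -1.
For λ=4: (A-λI) row 1 is [-5, -15], so an eigenvector is (-3, 1).
For λ=-1: (A-λI) row 1 is [0, -15], so an eigenvector is (-1, 0).
General solution: C_1e^(4t)(-3,1) + C_2e^(-t)(-1,0).
Applying x_1(0)=-1, x_2(0)=3 gives C_1=3, C_2=-8.

x_1(t) = -9e^(4t) + 8e^(-t), x_2(t) = 3e^(4t)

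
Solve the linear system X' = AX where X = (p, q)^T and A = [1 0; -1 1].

Coefficient matrix A = [[1, 0], [-1, 1]].
Characteristic polynomial det(A - λI) = λ^2 - 2λ + 1 = 0.
Single eigenvalue λ = 1 with algebraic multiplicity 2.
Eigenvector v = (0,1); generalized eigenvector w with (A-λI)w=v is (-1,0).
General solution: e^(t)[c_1·v + c_2·(t·v + w)].

p(t) = -c_2e^(t), q(t) = c_1e^(t) + c_2te^(t)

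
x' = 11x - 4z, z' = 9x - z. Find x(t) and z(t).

x(t) = 2c_1e^(5t) + 2c_2te^(5t) + c_2e^(5t), z(t) = 3c_1e^(5t) + 3c_2te^(5t) + c_2e^(5t)

Coefficient matrix A = [[11, -4], [9, -1]].
Characteristic polynomial det(A - λI) = λ^2 - 10λ + 25 = 0.
Single eigenvalue λ = 5 with algebraic multiplicity 2.
Eigenvector v = (2,3); generalized eigenvector w with (A-λI)w=v is (1,1).
General solution: e^(5t)[c_1·v + c_2·(t·v + w)].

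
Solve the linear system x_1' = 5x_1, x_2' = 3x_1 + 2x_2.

x_1(t) = C_1e^(5t), x_2(t) = C_1e^(5t) - C_2e^(2t)

Coefficient matrix A = [[5, 0], [3, 2]].
Characteristic polynomial det(A - λI) = λ^2 - 7λ + 10 = 0.
Eigenvalues λ = 5, 2.
For λ=5: (A-λI) row 2 is [3, -3], so an eigenvector is (1, 1).
For λ=2: (A-λI) row 1 is [3, 0], so an eigenvector is (0, -1).
General solution: C_1e^(5t)(1,1) + C_2e^(2t)(0,-1).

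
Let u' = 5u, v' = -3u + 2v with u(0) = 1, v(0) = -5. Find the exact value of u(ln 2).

32

A = [[5,0],[-3,2]]; eigenvalues λ = 2, 5.
Eigenvectors: (0,1) for λ=2, (1,-1) for λ=5.
From the initial condition, c_1 = -4, c_2 = 1.
u(ln 2) = (-4)(2^2)(0) + (1)(2^5)(1) = 32.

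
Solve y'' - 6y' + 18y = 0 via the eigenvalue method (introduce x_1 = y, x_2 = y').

y(t) = c_1e^(3t)cos(3t) + c_2e^(3t)sin(3t)

Let x_1 = y, x_2 = y'. Then x_1' = x_2 and x_2' = -18x_1 + 6x_2.
A = [[0,1],[-18,6]]; det(A-λI) = λ^2 - 6λ + 18.
Eigenvalues λ = 3 ± 3i.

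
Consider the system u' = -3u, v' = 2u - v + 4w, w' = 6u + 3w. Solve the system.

u(t) = c_3e^(-3t), v(t) = c_1e^(3t) + c_2e^(-t) + c_3e^(-3t), w(t) = c_1e^(3t) - c_3e^(-3t)

Coefficient matrix A = [[-3, 0, 0], [2, -1, 4], [6, 0, 3]].
det(A - λI) = 0 gives eigenvalues λ = 3, -1, -3.
For λ=3: eigenvector (0,1,1).
For λ=-1: eigenvector (0,1,0).
For λ=-3: eigenvector (1,1,-1).
General solution: c_1e^(3t)(0,1,1) + c_2e^(-t)(0,1,0) + c_3e^(-3t)(1,1,-1).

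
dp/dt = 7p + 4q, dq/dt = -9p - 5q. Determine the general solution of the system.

p(t) = 2C_1e^(t) + 2C_2te^(t) - C_2e^(t), q(t) = -3C_1e^(t) - 3C_2te^(t) + 2C_2e^(t)

Coefficient matrix A = [[7, 4], [-9, -5]].
Characteristic polynomial det(A - λI) = λ^2 - 2λ + 1 = 0.
Single eigenvalue λ = 1 with algebraic multiplicity 2.
Eigenvector v = (2,-3); generalized eigenvector w with (A-λI)w=v is (-1,2).
General solution: e^(t)[C_1·v + C_2·(t·v + w)].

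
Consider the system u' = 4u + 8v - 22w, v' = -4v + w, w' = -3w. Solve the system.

u(t) = C_1e^(4t) - C_2e^(-4t) + 2C_3e^(-3t), v(t) = C_2e^(-4t) + C_3e^(-3t), w(t) = C_3e^(-3t)

Coefficient matrix A = [[4, 8, -22], [0, -4, 1], [0, 0, -3]].
det(A - λI) = 0 gives eigenvalues λ = 4, -4, -3.
For λ=4: eigenvector (1,0,0).
For λ=-4: eigenvector (-1,1,0).
For λ=-3: eigenvector (2,1,1).
General solution: C_1e^(4t)(1,0,0) + C_2e^(-4t)(-1,1,0) + C_3e^(-3t)(2,1,1).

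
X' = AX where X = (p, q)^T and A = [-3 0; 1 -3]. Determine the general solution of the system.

p(t) = K_2e^(-3t), q(t) = K_1e^(-3t) + K_2te^(-3t) - 2K_2e^(-3t)

Coefficient matrix A = [[-3, 0], [1, -3]].
Characteristic polynomial det(A - λI) = λ^2 + 6λ + 9 = 0.
Single eigenvalue λ = -3 with algebraic multiplicity 2.
Eigenvector v = (0,1); generalized eigenvector w with (A-λI)w=v is (1,-2).
General solution: e^(-3t)[K_1·v + K_2·(t·v + w)].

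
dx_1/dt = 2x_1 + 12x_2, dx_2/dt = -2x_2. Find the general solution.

Coefficient matrix A = [[2, 12], [0, -2]].
Characteristic polynomial det(A - λI) = λ^2 - 4 = 0.
Eigenvalues λ = 2, -2.
For λ=2: (A-λI) row 1 is [0, 12], so an eigenvector is (1, 0).
For λ=-2: (A-λI) row 1 is [4, 12], so an eigenvector is (3, -1).
General solution: c_1e^(2t)(1,0) + c_2e^(-2t)(3,-1).

x_1(t) = c_1e^(2t) + 3c_2e^(-2t), x_2(t) = -c_2e^(-2t)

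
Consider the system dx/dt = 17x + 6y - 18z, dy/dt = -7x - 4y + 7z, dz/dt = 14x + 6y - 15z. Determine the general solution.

Coefficient matrix A = [[17, 6, -18], [-7, -4, 7], [14, 6, -15]].
det(A - λI) = 0 gives eigenvalues λ = -1, -4, 3.
For λ=-1: eigenvector (1,0,1).
For λ=-4: eigenvector (-2,1,-2).
For λ=3: eigenvector (-3,1,-2).
General solution: c_1e^(-t)(1,0,1) + c_2e^(-4t)(-2,1,-2) + c_3e^(3t)(-3,1,-2).

x(t) = c_1e^(-t) - 2c_2e^(-4t) - 3c_3e^(3t), y(t) = c_2e^(-4t) + c_3e^(3t), z(t) = c_1e^(-t) - 2c_2e^(-4t) - 2c_3e^(3t)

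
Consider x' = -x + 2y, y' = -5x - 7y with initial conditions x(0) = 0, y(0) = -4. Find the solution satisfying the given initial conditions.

Coefficient matrix A = [[-1, 2], [-5, -7]].
Characteristic polynomial det(A - λI) = λ^2 + 8λ + 17 = 0.
Eigenvalues λ = -4 ± i (complex conjugate pair).
For λ=-4+i: an eigenvector is (1,-1) - i(1,-2) = (1 - i, -1 + 2i).
A real fundamental pair from Re and Im of e^((-4+i)t)v: X_1 = e^(-4t)(cos(t)·(1,-1) + sin(t)·(1,-2)), X_2 = e^(-4t)(sin(t)·(1,-1) - cos(t)·(1,-2)).
General solution: c_1X_1 + c_2X_2.
Applying x(0)=0, y(0)=-4 gives c_1=-4, c_2=-4.

x(t) = -8e^(-4t)sin(t), y(t) = 12e^(-4t)sin(t) - 4e^(-4t)cos(t)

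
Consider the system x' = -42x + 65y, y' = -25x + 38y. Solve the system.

x(t) = -3c_1e^(-2t)sin(5t) + 2c_1e^(-2t)cos(5t) + 2c_2e^(-2t)sin(5t) + 3c_2e^(-2t)cos(5t), y(t) = -2c_1e^(-2t)sin(5t) + c_1e^(-2t)cos(5t) + c_2e^(-2t)sin(5t) + 2c_2e^(-2t)cos(5t)

Coefficient matrix A = [[-42, 65], [-25, 38]].
Characteristic polynomial det(A - λI) = λ^2 + 4λ + 29 = 0.
Eigenvalues λ = -2 ± 5i (complex conjugate pair).
For λ=-2+5i: an eigenvector is (2,1) - i(-3,-2) = (2 + 3i, 1 + 2i).
A real fundamental pair from Re and Im of e^((-2+5i)t)v: X_1 = e^(-2t)(cos(5t)·(2,1) + sin(5t)·(-3,-2)), X_2 = e^(-2t)(sin(5t)·(2,1) - cos(5t)·(-3,-2)).
General solution: c_1X_1 + c_2X_2.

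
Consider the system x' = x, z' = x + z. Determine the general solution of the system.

Coefficient matrix A = [[1, 0], [1, 1]].
Characteristic polynomial det(A - λI) = λ^2 - 2λ + 1 = 0.
Single eigenvalue λ = 1 with algebraic multiplicity 2.
Eigenvector v = (0,-1); generalized eigenvector w with (A-λI)w=v is (-1,1).
General solution: e^(t)[C_1·v + C_2·(t·v + w)].

x(t) = -C_2e^(t), z(t) = -C_1e^(t) - C_2te^(t) + C_2e^(t)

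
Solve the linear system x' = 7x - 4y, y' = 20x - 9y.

Coefficient matrix A = [[7, -4], [20, -9]].
Characteristic polynomial det(A - λI) = λ^2 + 2λ + 17 = 0.
Eigenvalues λ = -1 ± 4i (complex conjugate pair).
For λ=-1+4i: an eigenvector is (-1,-2) - i(0,-1) = (-1, -2 + i).
A real fundamental pair from Re and Im of e^((-1+4i)t)v: X_1 = e^(-t)(cos(4t)·(-1,-2) + sin(4t)·(0,-1)), X_2 = e^(-t)(sin(4t)·(-1,-2) - cos(4t)·(0,-1)).
General solution: C_1X_1 + C_2X_2.

x(t) = -C_1e^(-t)cos(4t) - C_2e^(-t)sin(4t), y(t) = -C_1e^(-t)sin(4t) - 2C_1e^(-t)cos(4t) - 2C_2e^(-t)sin(4t) + C_2e^(-t)cos(4t)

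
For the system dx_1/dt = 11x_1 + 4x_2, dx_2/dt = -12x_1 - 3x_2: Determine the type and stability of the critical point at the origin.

unstable node

A = [[11,4],[-12,-3]]; det(A-λI) = λ^2 - 8λ + 15.
λ = 3, 5: both positive.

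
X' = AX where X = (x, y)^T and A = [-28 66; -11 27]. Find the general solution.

Coefficient matrix A = [[-28, 66], [-11, 27]].
Characteristic polynomial det(A - λI) = λ^2 + λ - 30 = 0.
Eigenvalues λ = -6, 5.
For λ=-6: (A-λI) row 1 is [-22, 66], so an eigenvector is (3, 1).
For λ=5: (A-λI) row 1 is [-33, 66], so an eigenvector is (2, 1).
General solution: c_1e^(-6t)(3,1) + c_2e^(5t)(2,1).

x(t) = 3c_1e^(-6t) + 2c_2e^(5t), y(t) = c_1e^(-6t) + c_2e^(5t)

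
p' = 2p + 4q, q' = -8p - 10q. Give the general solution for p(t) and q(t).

Coefficient matrix A = [[2, 4], [-8, -10]].
Characteristic polynomial det(A - λI) = λ^2 + 8λ + 12 = 0.
Eigenvalues λ = -2, -6.
For λ=-2: (A-λI) row 1 is [4, 4], so an eigenvector is (-1, 1).
For λ=-6: (A-λI) row 1 is [8, 4], so an eigenvector is (1, -2).
General solution: C_1e^(-2t)(-1,1) + C_2e^(-6t)(1,-2).

p(t) = -C_1e^(-2t) + C_2e^(-6t), q(t) = C_1e^(-2t) - 2C_2e^(-6t)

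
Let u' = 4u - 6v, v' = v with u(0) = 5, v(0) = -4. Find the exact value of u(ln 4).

3296

A = [[4,-6],[0,1]]; eigenvalues λ = 4, 1.
Eigenvectors: (-1,0) for λ=4, (2,1) for λ=1.
From the initial condition, c_1 = -13, c_2 = -4.
u(ln 4) = (-13)(4^4)(-1) + (-4)(4^1)(2) = 3296.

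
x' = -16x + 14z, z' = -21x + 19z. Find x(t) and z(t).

x(t) = 2C_1e^(5t) - C_2e^(-2t), z(t) = 3C_1e^(5t) - C_2e^(-2t)

Coefficient matrix A = [[-16, 14], [-21, 19]].
Characteristic polynomial det(A - λI) = λ^2 - 3λ - 10 = 0.
Eigenvalues λ = 5, -2.
For λ=5: (A-λI) row 1 is [-21, 14], so an eigenvector is (2, 3).
For λ=-2: (A-λI) row 1 is [-14, 14], so an eigenvector is (-1, -1).
General solution: C_1e^(5t)(2,3) + C_2e^(-2t)(-1,-1).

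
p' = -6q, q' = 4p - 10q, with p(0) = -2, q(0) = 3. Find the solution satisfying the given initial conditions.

p(t) = -15e^(-4t) + 13e^(-6t), q(t) = -10e^(-4t) + 13e^(-6t)

Coefficient matrix A = [[0, -6], [4, -10]].
Characteristic polynomial det(A - λI) = λ^2 + 10λ + 24 = 0.
Eigenvalues λ = -4, -6.
For λ=-4: (A-λI) row 1 is [4, -6], so an eigenvector is (-3, -2).
For λ=-6: (A-λI) row 1 is [6, -6], so an eigenvector is (1, 1).
General solution: K_1e^(-4t)(-3,-2) + K_2e^(-6t)(1,1).
Applying p(0)=-2, q(0)=3 gives K_1=5, K_2=13.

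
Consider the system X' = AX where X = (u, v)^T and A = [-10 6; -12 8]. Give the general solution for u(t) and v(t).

Coefficient matrix A = [[-10, 6], [-12, 8]].
Characteristic polynomial det(A - λI) = λ^2 + 2λ - 8 = 0.
Eigenvalues λ = 2, -4.
For λ=2: (A-λI) row 1 is [-12, 6], so an eigenvector is (-1, -2).
For λ=-4: (A-λI) row 1 is [-6, 6], so an eigenvector is (1, 1).
General solution: c_1e^(2t)(-1,-2) + c_2e^(-4t)(1,1).

u(t) = -c_1e^(2t) + c_2e^(-4t), v(t) = -2c_1e^(2t) + c_2e^(-4t)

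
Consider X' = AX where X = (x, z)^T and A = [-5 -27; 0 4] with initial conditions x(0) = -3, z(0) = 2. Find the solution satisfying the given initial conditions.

Coefficient matrix A = [[-5, -27], [0, 4]].
Characteristic polynomial det(A - λI) = λ^2 + λ - 20 = 0.
Eigenvalues λ = 4, -5.
For λ=4: (A-λI) row 1 is [-9, -27], so an eigenvector is (-3, 1).
For λ=-5: (A-λI) row 1 is [0, -27], so an eigenvector is (-1, 0).
General solution: c_1e^(4t)(-3,1) + c_2e^(-5t)(-1,0).
Applying x(0)=-3, z(0)=2 gives c_1=2, c_2=-3.

x(t) = -6e^(4t) + 3e^(-5t), z(t) = 2e^(4t)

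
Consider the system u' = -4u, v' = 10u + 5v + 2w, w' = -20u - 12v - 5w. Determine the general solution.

Coefficient matrix A = [[-4, 0, 0], [10, 5, 2], [-20, -12, -5]].
det(A - λI) = 0 gives eigenvalues λ = -4, -1, 1.
For λ=-4: eigenvector (1,-2,4).
For λ=-1: eigenvector (0,-1,3).
For λ=1: eigenvector (0,1,-2).
General solution: K_1e^(-4t)(1,-2,4) + K_2e^(-t)(0,-1,3) + K_3e^(t)(0,1,-2).

u(t) = K_1e^(-4t), v(t) = -2K_1e^(-4t) - K_2e^(-t) + K_3e^(t), w(t) = 4K_1e^(-4t) + 3K_2e^(-t) - 2K_3e^(t)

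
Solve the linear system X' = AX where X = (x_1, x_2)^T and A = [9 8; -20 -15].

Coefficient matrix A = [[9, 8], [-20, -15]].
Characteristic polynomial det(A - λI) = λ^2 + 6λ + 25 = 0.
Eigenvalues λ = -3 ± 4i (complex conjugate pair).
For λ=-3+4i: an eigenvector is (-1,2) - i(1,-1) = (-1 - i, 2 + i).
A real fundamental pair from Re and Im of e^((-3+4i)t)v: X_1 = e^(-3t)(cos(4t)·(-1,2) + sin(4t)·(1,-1)), X_2 = e^(-3t)(sin(4t)·(-1,2) - cos(4t)·(1,-1)).
General solution: C_1X_1 + C_2X_2.

x_1(t) = C_1e^(-3t)sin(4t) - C_1e^(-3t)cos(4t) - C_2e^(-3t)sin(4t) - C_2e^(-3t)cos(4t), x_2(t) = -C_1e^(-3t)sin(4t) + 2C_1e^(-3t)cos(4t) + 2C_2e^(-3t)sin(4t) + C_2e^(-3t)cos(4t)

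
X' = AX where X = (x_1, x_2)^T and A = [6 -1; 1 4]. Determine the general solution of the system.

Coefficient matrix A = [[6, -1], [1, 4]].
Characteristic polynomial det(A - λI) = λ^2 - 10λ + 25 = 0.
Single eigenvalue λ = 5 with algebraic multiplicity 2.
Eigenvector v = (-1,-1); generalized eigenvector w with (A-λI)w=v is (-3,-2).
General solution: e^(5t)[C_1·v + C_2·(t·v + w)].

x_1(t) = -C_1e^(5t) - C_2te^(5t) - 3C_2e^(5t), x_2(t) = -C_1e^(5t) - C_2te^(5t) - 2C_2e^(5t)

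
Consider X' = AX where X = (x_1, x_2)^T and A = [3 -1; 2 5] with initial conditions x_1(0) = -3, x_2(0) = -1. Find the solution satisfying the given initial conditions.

Coefficient matrix A = [[3, -1], [2, 5]].
Characteristic polynomial det(A - λI) = λ^2 - 8λ + 17 = 0.
Eigenvalues λ = 4 ± i (complex conjugate pair).
For λ=4+i: an eigenvector is (0,1) - i(-1,1) = (0 + i, 1 - i).
A real fundamental pair from Re and Im of e^((4+i)t)v: X_1 = e^(4t)(cos(t)·(0,1) + sin(t)·(-1,1)), X_2 = e^(4t)(sin(t)·(0,1) - cos(t)·(-1,1)).
General solution: K_1X_1 + K_2X_2.
Applying x_1(0)=-3, x_2(0)=-1 gives K_1=-4, K_2=-3.

x_1(t) = 4e^(4t)sin(t) - 3e^(4t)cos(t), x_2(t) = -7e^(4t)sin(t) - e^(4t)cos(t)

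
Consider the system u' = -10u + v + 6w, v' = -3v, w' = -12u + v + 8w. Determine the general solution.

u(t) = C_1e^(-3t) - C_2e^(2t) + C_3e^(-4t), v(t) = C_1e^(-3t), w(t) = C_1e^(-3t) - 2C_2e^(2t) + C_3e^(-4t)

Coefficient matrix A = [[-10, 1, 6], [0, -3, 0], [-12, 1, 8]].
det(A - λI) = 0 gives eigenvalues λ = -3, 2, -4.
For λ=-3: eigenvector (1,1,1).
For λ=2: eigenvector (-1,0,-2).
For λ=-4: eigenvector (1,0,1).
General solution: C_1e^(-3t)(1,1,1) + C_2e^(2t)(-1,0,-2) + C_3e^(-4t)(1,0,1).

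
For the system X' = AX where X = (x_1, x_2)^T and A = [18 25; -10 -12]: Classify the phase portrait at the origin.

A = [[18,25],[-10,-12]]; det(A-λI) = λ^2 - 6λ + 34.
λ = 3 ± 5i: positive real part.

unstable spiral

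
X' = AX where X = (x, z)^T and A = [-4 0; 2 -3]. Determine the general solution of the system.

x(t) = -K_2e^(-4t), z(t) = K_1e^(-3t) + 2K_2e^(-4t)

Coefficient matrix A = [[-4, 0], [2, -3]].
Characteristic polynomial det(A - λI) = λ^2 + 7λ + 12 = 0.
Eigenvalues λ = -3, -4.
For λ=-3: (A-λI) row 1 is [-1, 0], so an eigenvector is (0, 1).
For λ=-4: (A-λI) row 2 is [2, 1], so an eigenvector is (-1, 2).
General solution: K_1e^(-3t)(0,1) + K_2e^(-4t)(-1,2).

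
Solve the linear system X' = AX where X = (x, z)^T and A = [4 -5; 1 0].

x(t) = c_1e^(2t)sin(t) - 2c_1e^(2t)cos(t) - 2c_2e^(2t)sin(t) - c_2e^(2t)cos(t), z(t) = -c_1e^(2t)cos(t) - c_2e^(2t)sin(t)

Coefficient matrix A = [[4, -5], [1, 0]].
Characteristic polynomial det(A - λI) = λ^2 - 4λ + 5 = 0.
Eigenvalues λ = 2 ± i (complex conjugate pair).
For λ=2+i: an eigenvector is (-2,-1) - i(1,0) = (-2 - i, -1).
A real fundamental pair from Re and Im of e^((2+i)t)v: X_1 = e^(2t)(cos(t)·(-2,-1) + sin(t)·(1,0)), X_2 = e^(2t)(sin(t)·(-2,-1) - cos(t)·(1,0)).
General solution: c_1X_1 + c_2X_2.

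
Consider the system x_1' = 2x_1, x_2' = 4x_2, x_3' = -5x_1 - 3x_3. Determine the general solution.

x_1(t) = C_1e^(2t), x_2(t) = C_3e^(4t), x_3(t) = -C_1e^(2t) + C_2e^(-3t)

Coefficient matrix A = [[2, 0, 0], [0, 4, 0], [-5, 0, -3]].
det(A - λI) = 0 gives eigenvalues λ = 2, -3, 4.
For λ=2: eigenvector (1,0,-1).
For λ=-3: eigenvector (0,0,1).
For λ=4: eigenvector (0,1,0).
General solution: C_1e^(2t)(1,0,-1) + C_2e^(-3t)(0,0,1) + C_3e^(4t)(0,1,0).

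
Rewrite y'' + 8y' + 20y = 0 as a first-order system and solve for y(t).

y(t) = K_1e^(-4t)cos(2t) + K_2e^(-4t)sin(2t)

Let x_1 = y, x_2 = y'. Then x_1' = x_2 and x_2' = -20x_1 - 8x_2.
A = [[0,1],[-20,-8]]; det(A-λI) = λ^2 + 8λ + 20.
Eigenvalues λ = -4 ± 2i.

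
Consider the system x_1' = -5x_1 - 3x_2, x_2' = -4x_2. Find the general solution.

Coefficient matrix A = [[-5, -3], [0, -4]].
Characteristic polynomial det(A - λI) = λ^2 + 9λ + 20 = 0.
Eigenvalues λ = -5, -4.
For λ=-5: (A-λI) row 1 is [0, -3], so an eigenvector is (1, 0).
For λ=-4: (A-λI) row 1 is [-1, -3], so an eigenvector is (-3, 1).
General solution: K_1e^(-5t)(1,0) + K_2e^(-4t)(-3,1).

x_1(t) = K_1e^(-5t) - 3K_2e^(-4t), x_2(t) = K_2e^(-4t)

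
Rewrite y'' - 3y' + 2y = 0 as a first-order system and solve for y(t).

Let x_1 = y, x_2 = y'. Then x_1' = x_2 and x_2' = -2x_1 + 3x_2.
A = [[0,1],[-2,3]]; det(A-λI) = λ^2 - 3λ + 2.
Eigenvalues λ = 2, 1 with eigenvectors (1,2), (1,1).

y(t) = c_1e^(2t) + c_2e^(t)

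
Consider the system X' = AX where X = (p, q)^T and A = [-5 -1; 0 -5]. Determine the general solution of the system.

Coefficient matrix A = [[-5, -1], [0, -5]].
Characteristic polynomial det(A - λI) = λ^2 + 10λ + 25 = 0.
Single eigenvalue λ = -5 with algebraic multiplicity 2.
Eigenvector v = (-1,0); generalized eigenvector w with (A-λI)w=v is (-1,1).
General solution: e^(-5t)[c_1·v + c_2·(t·v + w)].

p(t) = -c_1e^(-5t) - c_2te^(-5t) - c_2e^(-5t), q(t) = c_2e^(-5t)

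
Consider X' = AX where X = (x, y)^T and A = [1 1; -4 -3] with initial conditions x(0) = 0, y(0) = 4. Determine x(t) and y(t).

x(t) = 4te^(-t), y(t) = -8te^(-t) + 4e^(-t)

Coefficient matrix A = [[1, 1], [-4, -3]].
Characteristic polynomial det(A - λI) = λ^2 + 2λ + 1 = 0.
Single eigenvalue λ = -1 with algebraic multiplicity 2.
Eigenvector v = (1,-2); generalized eigenvector w with (A-λI)w=v is (-1,3).
General solution: e^(-t)[C_1·v + C_2·(t·v + w)].
Applying x(0)=0, y(0)=4 gives C_1=4, C_2=4.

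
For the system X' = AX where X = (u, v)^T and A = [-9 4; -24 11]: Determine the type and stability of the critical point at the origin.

saddle

A = [[-9,4],[-24,11]]; det(A-λI) = λ^2 - 2λ - 3.
λ = -1, 3: opposite signs.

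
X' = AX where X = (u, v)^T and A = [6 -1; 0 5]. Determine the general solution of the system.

Coefficient matrix A = [[6, -1], [0, 5]].
Characteristic polynomial det(A - λI) = λ^2 - 11λ + 30 = 0.
Eigenvalues λ = 5, 6.
For λ=5: (A-λI) row 1 is [1, -1], so an eigenvector is (-1, -1).
For λ=6: (A-λI) row 1 is [0, -1], so an eigenvector is (1, 0).
General solution: C_1e^(5t)(-1,-1) + C_2e^(6t)(1,0).

u(t) = -C_1e^(5t) + C_2e^(6t), v(t) = -C_1e^(5t)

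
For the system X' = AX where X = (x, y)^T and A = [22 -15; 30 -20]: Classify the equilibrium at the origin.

A = [[22,-15],[30,-20]]; det(A-λI) = λ^2 - 2λ + 10.
λ = 1 ± 3i: positive real part.

unstable spiral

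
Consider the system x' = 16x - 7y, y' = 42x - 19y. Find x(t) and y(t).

x(t) = C_1e^(2t) - C_2e^(-5t), y(t) = 2C_1e^(2t) - 3C_2e^(-5t)

Coefficient matrix A = [[16, -7], [42, -19]].
Characteristic polynomial det(A - λI) = λ^2 + 3λ - 10 = 0.
Eigenvalues λ = 2, -5.
For λ=2: (A-λI) row 1 is [14, -7], so an eigenvector is (1, 2).
For λ=-5: (A-λI) row 1 is [21, -7], so an eigenvector is (-1, -3).
General solution: C_1e^(2t)(1,2) + C_2e^(-5t)(-1,-3).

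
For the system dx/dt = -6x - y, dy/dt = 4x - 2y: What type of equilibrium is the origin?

A = [[-6,-1],[4,-2]]; det(A-λI) = λ^2 + 8λ + 16.
repeated λ = -4 with a single eigenvector.

stable improper node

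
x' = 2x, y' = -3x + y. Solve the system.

x(t) = C_2e^(2t), y(t) = -C_1e^(t) - 3C_2e^(2t)

Coefficient matrix A = [[2, 0], [-3, 1]].
Characteristic polynomial det(A - λI) = λ^2 - 3λ + 2 = 0.
Eigenvalues λ = 1, 2.
For λ=1: (A-λI) row 1 is [1, 0], so an eigenvector is (0, -1).
For λ=2: (A-λI) row 2 is [-3, -1], so an eigenvector is (1, -3).
General solution: C_1e^(t)(0,-1) + C_2e^(2t)(1,-3).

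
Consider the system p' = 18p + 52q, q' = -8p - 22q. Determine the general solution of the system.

p(t) = 3C_1e^(-2t)sin(4t) - 2C_1e^(-2t)cos(4t) - 2C_2e^(-2t)sin(4t) - 3C_2e^(-2t)cos(4t), q(t) = -C_1e^(-2t)sin(4t) + C_1e^(-2t)cos(4t) + C_2e^(-2t)sin(4t) + C_2e^(-2t)cos(4t)

Coefficient matrix A = [[18, 52], [-8, -22]].
Characteristic polynomial det(A - λI) = λ^2 + 4λ + 20 = 0.
Eigenvalues λ = -2 ± 4i (complex conjugate pair).
For λ=-2+4i: an eigenvector is (-2,1) - i(3,-1) = (-2 - 3i, 1 + i).
A real fundamental pair from Re and Im of e^((-2+4i)t)v: X_1 = e^(-2t)(cos(4t)·(-2,1) + sin(4t)·(3,-1)), X_2 = e^(-2t)(sin(4t)·(-2,1) - cos(4t)·(3,-1)).
General solution: C_1X_1 + C_2X_2.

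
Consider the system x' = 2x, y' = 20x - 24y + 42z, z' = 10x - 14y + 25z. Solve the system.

Coefficient matrix A = [[2, 0, 0], [20, -24, 42], [10, -14, 25]].
det(A - λI) = 0 gives eigenvalues λ = -3, 4, 2.
For λ=-3: eigenvector (0,2,1).
For λ=4: eigenvector (0,-3,-2).
For λ=2: eigenvector (1,4,2).
General solution: C_1e^(-3t)(0,2,1) + C_2e^(4t)(0,-3,-2) + C_3e^(2t)(1,4,2).

x(t) = C_3e^(2t), y(t) = 2C_1e^(-3t) - 3C_2e^(4t) + 4C_3e^(2t), z(t) = C_1e^(-3t) - 2C_2e^(4t) + 2C_3e^(2t)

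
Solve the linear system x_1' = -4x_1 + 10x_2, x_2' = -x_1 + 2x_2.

x_1(t) = 3C_1e^(-t)sin(t) - C_1e^(-t)cos(t) - C_2e^(-t)sin(t) - 3C_2e^(-t)cos(t), x_2(t) = C_1e^(-t)sin(t) - C_2e^(-t)cos(t)

Coefficient matrix A = [[-4, 10], [-1, 2]].
Characteristic polynomial det(A - λI) = λ^2 + 2λ + 2 = 0.
Eigenvalues λ = -1 ± i (complex conjugate pair).
For λ=-1+i: an eigenvector is (-1,0) - i(3,1) = (-1 - 3i, 0 - i).
A real fundamental pair from Re and Im of e^((-1+i)t)v: X_1 = e^(-t)(cos(t)·(-1,0) + sin(t)·(3,1)), X_2 = e^(-t)(sin(t)·(-1,0) - cos(t)·(3,1)).
General solution: C_1X_1 + C_2X_2.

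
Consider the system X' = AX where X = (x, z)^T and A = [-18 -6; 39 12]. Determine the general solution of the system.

Coefficient matrix A = [[-18, -6], [39, 12]].
Characteristic polynomial det(A - λI) = λ^2 + 6λ + 18 = 0.
Eigenvalues λ = -3 ± 3i (complex conjugate pair).
For λ=-3+3i: an eigenvector is (1,-3) - i(1,-2) = (1 - i, -3 + 2i).
A real fundamental pair from Re and Im of e^((-3+3i)t)v: X_1 = e^(-3t)(cos(3t)·(1,-3) + sin(3t)·(1,-2)), X_2 = e^(-3t)(sin(3t)·(1,-3) - cos(3t)·(1,-2)).
General solution: C_1X_1 + C_2X_2.

x(t) = C_1e^(-3t)sin(3t) + C_1e^(-3t)cos(3t) + C_2e^(-3t)sin(3t) - C_2e^(-3t)cos(3t), z(t) = -2C_1e^(-3t)sin(3t) - 3C_1e^(-3t)cos(3t) - 3C_2e^(-3t)sin(3t) + 2C_2e^(-3t)cos(3t)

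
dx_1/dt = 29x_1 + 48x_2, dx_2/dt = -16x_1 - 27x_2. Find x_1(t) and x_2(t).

x_1(t) = -3c_1e^(-3t) - 2c_2e^(5t), x_2(t) = 2c_1e^(-3t) + c_2e^(5t)

Coefficient matrix A = [[29, 48], [-16, -27]].
Characteristic polynomial det(A - λI) = λ^2 - 2λ - 15 = 0.
Eigenvalues λ = -3, 5.
For λ=-3: (A-λI) row 1 is [32, 48], so an eigenvector is (-3, 2).
For λ=5: (A-λI) row 1 is [24, 48], so an eigenvector is (-2, 1).
General solution: c_1e^(-3t)(-3,2) + c_2e^(5t)(-2,1).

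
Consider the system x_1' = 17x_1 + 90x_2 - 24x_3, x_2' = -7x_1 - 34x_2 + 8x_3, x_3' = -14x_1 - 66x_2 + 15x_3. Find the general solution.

x_1(t) = 6C_1e^(-t) - 2C_2e^(-4t) + 3C_3e^(3t), x_2(t) = -2C_1e^(-t) + C_2e^(-4t) - C_3e^(3t), x_3(t) = -3C_1e^(-t) + 2C_2e^(-4t) - 2C_3e^(3t)

Coefficient matrix A = [[17, 90, -24], [-7, -34, 8], [-14, -66, 15]].
det(A - λI) = 0 gives eigenvalues λ = -1, -4, 3.
For λ=-1: eigenvector (6,-2,-3).
For λ=-4: eigenvector (-2,1,2).
For λ=3: eigenvector (3,-1,-2).
General solution: C_1e^(-t)(6,-2,-3) + C_2e^(-4t)(-2,1,2) + C_3e^(3t)(3,-1,-2).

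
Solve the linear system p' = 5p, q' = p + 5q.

Coefficient matrix A = [[5, 0], [1, 5]].
Characteristic polynomial det(A - λI) = λ^2 - 10λ + 25 = 0.
Single eigenvalue λ = 5 with algebraic multiplicity 2.
Eigenvector v = (0,1); generalized eigenvector w with (A-λI)w=v is (1,2).
General solution: e^(5t)[C_1·v + C_2·(t·v + w)].

p(t) = C_2e^(5t), q(t) = C_1e^(5t) + C_2te^(5t) + 2C_2e^(5t)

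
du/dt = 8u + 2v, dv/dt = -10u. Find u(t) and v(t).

u(t) = -c_1e^(4t)sin(2t) + c_2e^(4t)cos(2t), v(t) = 2c_1e^(4t)sin(2t) - c_1e^(4t)cos(2t) - c_2e^(4t)sin(2t) - 2c_2e^(4t)cos(2t)

Coefficient matrix A = [[8, 2], [-10, 0]].
Characteristic polynomial det(A - λI) = λ^2 - 8λ + 20 = 0.
Eigenvalues λ = 4 ± 2i (complex conjugate pair).
For λ=4+2i: an eigenvector is (0,-1) - i(-1,2) = (0 + i, -1 - 2i).
A real fundamental pair from Re and Im of e^((4+2i)t)v: X_1 = e^(4t)(cos(2t)·(0,-1) + sin(2t)·(-1,2)), X_2 = e^(4t)(sin(2t)·(0,-1) - cos(2t)·(-1,2)).
General solution: c_1X_1 + c_2X_2.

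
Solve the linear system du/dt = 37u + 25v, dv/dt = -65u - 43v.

u(t) = -c_1e^(-3t)sin(5t) - 2c_1e^(-3t)cos(5t) - 2c_2e^(-3t)sin(5t) + c_2e^(-3t)cos(5t), v(t) = 2c_1e^(-3t)sin(5t) + 3c_1e^(-3t)cos(5t) + 3c_2e^(-3t)sin(5t) - 2c_2e^(-3t)cos(5t)

Coefficient matrix A = [[37, 25], [-65, -43]].
Characteristic polynomial det(A - λI) = λ^2 + 6λ + 34 = 0.
Eigenvalues λ = -3 ± 5i (complex conjugate pair).
For λ=-3+5i: an eigenvector is (-2,3) - i(-1,2) = (-2 + i, 3 - 2i).
A real fundamental pair from Re and Im of e^((-3+5i)t)v: X_1 = e^(-3t)(cos(5t)·(-2,3) + sin(5t)·(-1,2)), X_2 = e^(-3t)(sin(5t)·(-2,3) - cos(5t)·(-1,2)).
General solution: c_1X_1 + c_2X_2.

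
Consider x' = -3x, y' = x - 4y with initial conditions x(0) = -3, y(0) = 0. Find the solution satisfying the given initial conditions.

Coefficient matrix A = [[-3, 0], [1, -4]].
Characteristic polynomial det(A - λI) = λ^2 + 7λ + 12 = 0.
Eigenvalues λ = -4, -3.
For λ=-4: (A-λI) row 1 is [1, 0], so an eigenvector is (0, -1).
For λ=-3: (A-λI) row 2 is [1, -1], so an eigenvector is (1, 1).
General solution: c_1e^(-4t)(0,-1) + c_2e^(-3t)(1,1).
Applying x(0)=-3, y(0)=0 gives c_1=-3, c_2=-3.

x(t) = -3e^(-3t), y(t) = -3e^(-3t) + 3e^(-4t)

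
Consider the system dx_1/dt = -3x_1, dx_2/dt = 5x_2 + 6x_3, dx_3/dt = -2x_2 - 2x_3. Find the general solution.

x_1(t) = K_1e^(-3t), x_2(t) = -3K_2e^(t) - 2K_3e^(2t), x_3(t) = 2K_2e^(t) + K_3e^(2t)

Coefficient matrix A = [[-3, 0, 0], [0, 5, 6], [0, -2, -2]].
det(A - λI) = 0 gives eigenvalues λ = -3, 1, 2.
For λ=-3: eigenvector (1,0,0).
For λ=1: eigenvector (0,-3,2).
For λ=2: eigenvector (0,-2,1).
General solution: K_1e^(-3t)(1,0,0) + K_2e^(t)(0,-3,2) + K_3e^(2t)(0,-2,1).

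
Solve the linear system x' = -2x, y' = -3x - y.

Coefficient matrix A = [[-2, 0], [-3, -1]].
Characteristic polynomial det(A - λI) = λ^2 + 3λ + 2 = 0.
Eigenvalues λ = -1, -2.
For λ=-1: (A-λI) row 1 is [-1, 0], so an eigenvector is (0, -1).
For λ=-2: (A-λI) row 2 is [-3, 1], so an eigenvector is (-1, -3).
General solution: K_1e^(-t)(0,-1) + K_2e^(-2t)(-1,-3).

x(t) = -K_2e^(-2t), y(t) = -K_1e^(-t) - 3K_2e^(-2t)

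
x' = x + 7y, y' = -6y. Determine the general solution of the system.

Coefficient matrix A = [[1, 7], [0, -6]].
Characteristic polynomial det(A - λI) = λ^2 + 5λ - 6 = 0.
Eigenvalues λ = -6, 1.
For λ=-6: (A-λI) row 1 is [7, 7], so an eigenvector is (1, -1).
For λ=1: (A-λI) row 1 is [0, 7], so an eigenvector is (-1, 0).
General solution: K_1e^(-6t)(1,-1) + K_2e^(t)(-1,0).

x(t) = K_1e^(-6t) - K_2e^(t), y(t) = -K_1e^(-6t)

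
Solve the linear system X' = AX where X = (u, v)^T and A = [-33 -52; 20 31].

Coefficient matrix A = [[-33, -52], [20, 31]].
Characteristic polynomial det(A - λI) = λ^2 + 2λ + 17 = 0.
Eigenvalues λ = -1 ± 4i (complex conjugate pair).
For λ=-1+4i: an eigenvector is (3,-2) - i(2,-1) = (3 - 2i, -2 + i).
A real fundamental pair from Re and Im of e^((-1+4i)t)v: X_1 = e^(-t)(cos(4t)·(3,-2) + sin(4t)·(2,-1)), X_2 = e^(-t)(sin(4t)·(3,-2) - cos(4t)·(2,-1)).
General solution: K_1X_1 + K_2X_2.

u(t) = 2K_1e^(-t)sin(4t) + 3K_1e^(-t)cos(4t) + 3K_2e^(-t)sin(4t) - 2K_2e^(-t)cos(4t), v(t) = -K_1e^(-t)sin(4t) - 2K_1e^(-t)cos(4t) - 2K_2e^(-t)sin(4t) + K_2e^(-t)cos(4t)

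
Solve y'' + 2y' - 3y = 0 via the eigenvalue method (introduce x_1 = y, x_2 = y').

Let x_1 = y, x_2 = y'. Then x_1' = x_2 and x_2' = 3x_1 - 2x_2.
A = [[0,1],[3,-2]]; det(A-λI) = λ^2 + 2λ - 3.
Eigenvalues λ = -3, 1 with eigenvectors (1,-3), (1,1).

y(t) = K_1e^(-3t) + K_2e^(t)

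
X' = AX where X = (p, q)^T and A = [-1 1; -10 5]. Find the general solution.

p(t) = -C_1e^(2t)cos(t) - C_2e^(2t)sin(t), q(t) = C_1e^(2t)sin(t) - 3C_1e^(2t)cos(t) - 3C_2e^(2t)sin(t) - C_2e^(2t)cos(t)

Coefficient matrix A = [[-1, 1], [-10, 5]].
Characteristic polynomial det(A - λI) = λ^2 - 4λ + 5 = 0.
Eigenvalues λ = 2 ± i (complex conjugate pair).
For λ=2+i: an eigenvector is (-1,-3) - i(0,1) = (-1, -3 - i).
A real fundamental pair from Re and Im of e^((2+i)t)v: X_1 = e^(2t)(cos(t)·(-1,-3) + sin(t)·(0,1)), X_2 = e^(2t)(sin(t)·(-1,-3) - cos(t)·(0,1)).
General solution: C_1X_1 + C_2X_2.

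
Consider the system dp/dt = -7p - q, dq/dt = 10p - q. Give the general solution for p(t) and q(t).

p(t) = -c_1e^(-4t)cos(t) - c_2e^(-4t)sin(t), q(t) = -c_1e^(-4t)sin(t) + 3c_1e^(-4t)cos(t) + 3c_2e^(-4t)sin(t) + c_2e^(-4t)cos(t)

Coefficient matrix A = [[-7, -1], [10, -1]].
Characteristic polynomial det(A - λI) = λ^2 + 8λ + 17 = 0.
Eigenvalues λ = -4 ± i (complex conjugate pair).
For λ=-4+i: an eigenvector is (-1,3) - i(0,-1) = (-1, 3 + i).
A real fundamental pair from Re and Im of e^((-4+i)t)v: X_1 = e^(-4t)(cos(t)·(-1,3) + sin(t)·(0,-1)), X_2 = e^(-4t)(sin(t)·(-1,3) - cos(t)·(0,-1)).
General solution: c_1X_1 + c_2X_2.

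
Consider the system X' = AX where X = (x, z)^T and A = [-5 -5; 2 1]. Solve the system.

Coefficient matrix A = [[-5, -5], [2, 1]].
Characteristic polynomial det(A - λI) = λ^2 + 4λ + 5 = 0.
Eigenvalues λ = -2 ± i (complex conjugate pair).
For λ=-2+i: an eigenvector is (2,-1) - i(-1,1) = (2 + i, -1 - i).
A real fundamental pair from Re and Im of e^((-2+i)t)v: X_1 = e^(-2t)(cos(t)·(2,-1) + sin(t)·(-1,1)), X_2 = e^(-2t)(sin(t)·(2,-1) - cos(t)·(-1,1)).
General solution: K_1X_1 + K_2X_2.

x(t) = -K_1e^(-2t)sin(t) + 2K_1e^(-2t)cos(t) + 2K_2e^(-2t)sin(t) + K_2e^(-2t)cos(t), z(t) = K_1e^(-2t)sin(t) - K_1e^(-2t)cos(t) - K_2e^(-2t)sin(t) - K_2e^(-2t)cos(t)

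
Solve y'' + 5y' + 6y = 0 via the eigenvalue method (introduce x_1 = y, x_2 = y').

y(t) = K_1e^(-2t) + K_2e^(-3t)

Let x_1 = y, x_2 = y'. Then x_1' = x_2 and x_2' = -6x_1 - 5x_2.
A = [[0,1],[-6,-5]]; det(A-λI) = λ^2 + 5λ + 6.
Eigenvalues λ = -2, -3 with eigenvectors (1,-2), (1,-3).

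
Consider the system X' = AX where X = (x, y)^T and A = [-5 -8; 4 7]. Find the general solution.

Coefficient matrix A = [[-5, -8], [4, 7]].
Characteristic polynomial det(A - λI) = λ^2 - 2λ - 3 = 0.
Eigenvalues λ = -1, 3.
For λ=-1: (A-λI) row 1 is [-4, -8], so an eigenvector is (2, -1).
For λ=3: (A-λI) row 1 is [-8, -8], so an eigenvector is (1, -1).
General solution: C_1e^(-t)(2,-1) + C_2e^(3t)(1,-1).

x(t) = 2C_1e^(-t) + C_2e^(3t), y(t) = -C_1e^(-t) - C_2e^(3t)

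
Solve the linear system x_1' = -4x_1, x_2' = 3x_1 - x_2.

x_1(t) = -C_2e^(-4t), x_2(t) = -C_1e^(-t) + C_2e^(-4t)

Coefficient matrix A = [[-4, 0], [3, -1]].
Characteristic polynomial det(A - λI) = λ^2 + 5λ + 4 = 0.
Eigenvalues λ = -1, -4.
For λ=-1: (A-λI) row 1 is [-3, 0], so an eigenvector is (0, -1).
For λ=-4: (A-λI) row 2 is [3, 3], so an eigenvector is (-1, 1).
General solution: C_1e^(-t)(0,-1) + C_2e^(-4t)(-1,1).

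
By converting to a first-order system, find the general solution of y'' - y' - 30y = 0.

y(t) = K_1e^(-5t) + K_2e^(6t)

Let x_1 = y, x_2 = y'. Then x_1' = x_2 and x_2' = 30x_1 + x_2.
A = [[0,1],[30,1]]; det(A-λI) = λ^2 - λ - 30.
Eigenvalues λ = -5, 6 with eigenvectors (1,-5), (1,6).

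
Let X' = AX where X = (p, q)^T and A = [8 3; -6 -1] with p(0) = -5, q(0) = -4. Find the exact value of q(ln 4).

A = [[8,3],[-6,-1]]; eigenvalues λ = 5, 2.
Eigenvectors: (1,-1) for λ=5, (1,-2) for λ=2.
From the initial condition, c_1 = -14, c_2 = 9.
q(ln 4) = (-14)(4^5)(-1) + (9)(4^2)(-2) = 14048.

14048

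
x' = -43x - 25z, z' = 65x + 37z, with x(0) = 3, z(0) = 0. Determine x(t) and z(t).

x(t) = -24e^(-3t)sin(5t) + 3e^(-3t)cos(5t), z(t) = 39e^(-3t)sin(5t)

Coefficient matrix A = [[-43, -25], [65, 37]].
Characteristic polynomial det(A - λI) = λ^2 + 6λ + 34 = 0.
Eigenvalues λ = -3 ± 5i (complex conjugate pair).
For λ=-3+5i: an eigenvector is (2,-3) - i(-1,2) = (2 + i, -3 - 2i).
A real fundamental pair from Re and Im of e^((-3+5i)t)v: X_1 = e^(-3t)(cos(5t)·(2,-3) + sin(5t)·(-1,2)), X_2 = e^(-3t)(sin(5t)·(2,-3) - cos(5t)·(-1,2)).
General solution: c_1X_1 + c_2X_2.
Applying x(0)=3, z(0)=0 gives c_1=6, c_2=-9.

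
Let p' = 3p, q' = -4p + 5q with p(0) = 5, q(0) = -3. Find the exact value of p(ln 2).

40

A = [[3,0],[-4,5]]; eigenvalues λ = 5, 3.
Eigenvectors: (0,-1) for λ=5, (1,2) for λ=3.
From the initial condition, c_1 = 13, c_2 = 5.
p(ln 2) = (13)(2^5)(0) + (5)(2^3)(1) = 40.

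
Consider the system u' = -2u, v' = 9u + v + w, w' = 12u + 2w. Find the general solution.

u(t) = c_2e^(-2t), v(t) = c_1e^(t) - 2c_2e^(-2t) + c_3e^(2t), w(t) = -3c_2e^(-2t) + c_3e^(2t)

Coefficient matrix A = [[-2, 0, 0], [9, 1, 1], [12, 0, 2]].
det(A - λI) = 0 gives eigenvalues λ = 1, -2, 2.
For λ=1: eigenvector (0,1,0).
For λ=-2: eigenvector (1,-2,-3).
For λ=2: eigenvector (0,1,1).
General solution: c_1e^(t)(0,1,0) + c_2e^(-2t)(1,-2,-3) + c_3e^(2t)(0,1,1).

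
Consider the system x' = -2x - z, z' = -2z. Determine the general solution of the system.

x(t) = c_1e^(-2t) + c_2te^(-2t) - 2c_2e^(-2t), z(t) = -c_2e^(-2t)

Coefficient matrix A = [[-2, -1], [0, -2]].
Characteristic polynomial det(A - λI) = λ^2 + 4λ + 4 = 0.
Single eigenvalue λ = -2 with algebraic multiplicity 2.
Eigenvector v = (1,0); generalized eigenvector w with (A-λI)w=v is (-2,-1).
General solution: e^(-2t)[c_1·v + c_2·(t·v + w)].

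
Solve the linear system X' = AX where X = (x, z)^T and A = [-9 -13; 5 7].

Coefficient matrix A = [[-9, -13], [5, 7]].
Characteristic polynomial det(A - λI) = λ^2 + 2λ + 2 = 0.
Eigenvalues λ = -1 ± i (complex conjugate pair).
For λ=-1+i: an eigenvector is (-2,1) - i(3,-2) = (-2 - 3i, 1 + 2i).
A real fundamental pair from Re and Im of e^((-1+i)t)v: X_1 = e^(-t)(cos(t)·(-2,1) + sin(t)·(3,-2)), X_2 = e^(-t)(sin(t)·(-2,1) - cos(t)·(3,-2)).
General solution: C_1X_1 + C_2X_2.

x(t) = 3C_1e^(-t)sin(t) - 2C_1e^(-t)cos(t) - 2C_2e^(-t)sin(t) - 3C_2e^(-t)cos(t), z(t) = -2C_1e^(-t)sin(t) + C_1e^(-t)cos(t) + C_2e^(-t)sin(t) + 2C_2e^(-t)cos(t)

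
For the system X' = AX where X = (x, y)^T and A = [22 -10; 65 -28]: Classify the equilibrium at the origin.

A = [[22,-10],[65,-28]]; det(A-λI) = λ^2 + 6λ + 34.
λ = -3 ± 5i: negative real part.

stable spiral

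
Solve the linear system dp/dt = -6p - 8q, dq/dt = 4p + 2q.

Coefficient matrix A = [[-6, -8], [4, 2]].
Characteristic polynomial det(A - λI) = λ^2 + 4λ + 20 = 0.
Eigenvalues λ = -2 ± 4i (complex conjugate pair).
For λ=-2+4i: an eigenvector is (1,0) - i(-1,1) = (1 + i, 0 - i).
A real fundamental pair from Re and Im of e^((-2+4i)t)v: X_1 = e^(-2t)(cos(4t)·(1,0) + sin(4t)·(-1,1)), X_2 = e^(-2t)(sin(4t)·(1,0) - cos(4t)·(-1,1)).
General solution: C_1X_1 + C_2X_2.

p(t) = -C_1e^(-2t)sin(4t) + C_1e^(-2t)cos(4t) + C_2e^(-2t)sin(4t) + C_2e^(-2t)cos(4t), q(t) = C_1e^(-2t)sin(4t) - C_2e^(-2t)cos(4t)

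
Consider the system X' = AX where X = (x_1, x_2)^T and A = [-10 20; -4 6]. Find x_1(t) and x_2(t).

Coefficient matrix A = [[-10, 20], [-4, 6]].
Characteristic polynomial det(A - λI) = λ^2 + 4λ + 20 = 0.
Eigenvalues λ = -2 ± 4i (complex conjugate pair).
For λ=-2+4i: an eigenvector is (1,0) - i(-2,-1) = (1 + 2i, 0 + i).
A real fundamental pair from Re and Im of e^((-2+4i)t)v: X_1 = e^(-2t)(cos(4t)·(1,0) + sin(4t)·(-2,-1)), X_2 = e^(-2t)(sin(4t)·(1,0) - cos(4t)·(-2,-1)).
General solution: K_1X_1 + K_2X_2.

x_1(t) = -2K_1e^(-2t)sin(4t) + K_1e^(-2t)cos(4t) + K_2e^(-2t)sin(4t) + 2K_2e^(-2t)cos(4t), x_2(t) = -K_1e^(-2t)sin(4t) + K_2e^(-2t)cos(4t)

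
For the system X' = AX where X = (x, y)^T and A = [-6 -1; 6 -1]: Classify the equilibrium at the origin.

stable node

A = [[-6,-1],[6,-1]]; det(A-λI) = λ^2 + 7λ + 12.
λ = -4, -3: both negative.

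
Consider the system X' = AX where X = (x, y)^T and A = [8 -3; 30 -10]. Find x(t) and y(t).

Coefficient matrix A = [[8, -3], [30, -10]].
Characteristic polynomial det(A - λI) = λ^2 + 2λ + 10 = 0.
Eigenvalues λ = -1 ± 3i (complex conjugate pair).
For λ=-1+3i: an eigenvector is (-1,-3) - i(0,-1) = (-1, -3 + i).
A real fundamental pair from Re and Im of e^((-1+3i)t)v: X_1 = e^(-t)(cos(3t)·(-1,-3) + sin(3t)·(0,-1)), X_2 = e^(-t)(sin(3t)·(-1,-3) - cos(3t)·(0,-1)).
General solution: C_1X_1 + C_2X_2.

x(t) = -C_1e^(-t)cos(3t) - C_2e^(-t)sin(3t), y(t) = -C_1e^(-t)sin(3t) - 3C_1e^(-t)cos(3t) - 3C_2e^(-t)sin(3t) + C_2e^(-t)cos(3t)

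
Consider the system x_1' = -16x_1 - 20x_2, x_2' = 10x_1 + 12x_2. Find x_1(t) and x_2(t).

x_1(t) = 3c_1e^(-2t)sin(2t) + c_1e^(-2t)cos(2t) + c_2e^(-2t)sin(2t) - 3c_2e^(-2t)cos(2t), x_2(t) = -2c_1e^(-2t)sin(2t) - c_1e^(-2t)cos(2t) - c_2e^(-2t)sin(2t) + 2c_2e^(-2t)cos(2t)

Coefficient matrix A = [[-16, -20], [10, 12]].
Characteristic polynomial det(A - λI) = λ^2 + 4λ + 8 = 0.
Eigenvalues λ = -2 ± 2i (complex conjugate pair).
For λ=-2+2i: an eigenvector is (1,-1) - i(3,-2) = (1 - 3i, -1 + 2i).
A real fundamental pair from Re and Im of e^((-2+2i)t)v: X_1 = e^(-2t)(cos(2t)·(1,-1) + sin(2t)·(3,-2)), X_2 = e^(-2t)(sin(2t)·(1,-1) - cos(2t)·(3,-2)).
General solution: c_1X_1 + c_2X_2.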